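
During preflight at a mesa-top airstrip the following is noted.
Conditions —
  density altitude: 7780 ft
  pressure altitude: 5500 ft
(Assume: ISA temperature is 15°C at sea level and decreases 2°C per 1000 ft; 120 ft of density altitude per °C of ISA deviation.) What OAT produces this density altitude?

Density altitude − pressure altitude = 7780 − 5500 = +2280 ft.
At 120 ft/°C that is an ISA deviation of 2280/120 = +19°C.
ISA temperature at 5500 ft = 15 − 2 × (5500/1000) = 4°C.
OAT = ISA + deviation = 4 + (+19) = 23°C.

23°C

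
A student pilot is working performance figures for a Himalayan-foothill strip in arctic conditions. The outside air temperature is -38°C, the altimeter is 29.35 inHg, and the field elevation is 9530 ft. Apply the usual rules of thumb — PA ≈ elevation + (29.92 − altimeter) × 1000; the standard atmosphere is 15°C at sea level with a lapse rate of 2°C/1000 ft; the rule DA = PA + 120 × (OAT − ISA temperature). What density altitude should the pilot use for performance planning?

6164 ft

Pressure altitude = 9530 + (29.92 − 29.35) × 1000 = 9530 + (+570) = 10100 ft.
ISA temperature at 10100 ft = 15 − 2 × (10100/1000) = -5.2°C.
ISA deviation = -38 − (-5.2) = -32.8°C.
Density altitude = 10100 + 120 × (-32.8) = 6164 ft.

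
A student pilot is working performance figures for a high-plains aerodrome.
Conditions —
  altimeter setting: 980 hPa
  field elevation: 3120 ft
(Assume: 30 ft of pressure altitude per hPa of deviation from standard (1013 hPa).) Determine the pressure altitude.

Pressure correction = (1013 − 980) × 30 = +990 ft.
Pressure altitude = 3120 + (+990) = 4110 ft.

4110 ft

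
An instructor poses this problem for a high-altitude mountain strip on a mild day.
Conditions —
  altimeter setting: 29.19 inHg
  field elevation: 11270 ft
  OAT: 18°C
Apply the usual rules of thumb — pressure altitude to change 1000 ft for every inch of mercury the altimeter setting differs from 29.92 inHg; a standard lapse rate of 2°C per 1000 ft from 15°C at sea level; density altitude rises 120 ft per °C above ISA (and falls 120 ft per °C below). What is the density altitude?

15240 ft

Pressure altitude = 11270 + (29.92 − 29.19) × 1000 = 11270 + (+730) = 12000 ft.
ISA temperature at 12000 ft = 15 − 2 × (12000/1000) = -9°C.
ISA deviation = 18 − (-9) = +27°C.
Density altitude = 12000 + 120 × (27) = 15240 ft.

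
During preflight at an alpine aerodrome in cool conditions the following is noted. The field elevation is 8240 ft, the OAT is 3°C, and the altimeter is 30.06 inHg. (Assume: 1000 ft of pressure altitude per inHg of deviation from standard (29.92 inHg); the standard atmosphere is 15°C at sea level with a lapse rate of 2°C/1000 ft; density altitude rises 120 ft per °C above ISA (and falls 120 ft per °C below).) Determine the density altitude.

8604 ft

Pressure altitude = 8240 + (29.92 − 30.06) × 1000 = 8240 + (-140) = 8100 ft.
ISA temperature at 8100 ft = 15 − 2 × (8100/1000) = -1.2°C.
ISA deviation = 3 − (-1.2) = +4.2°C.
Density altitude = 8100 + 120 × (4.2) = 8604 ft.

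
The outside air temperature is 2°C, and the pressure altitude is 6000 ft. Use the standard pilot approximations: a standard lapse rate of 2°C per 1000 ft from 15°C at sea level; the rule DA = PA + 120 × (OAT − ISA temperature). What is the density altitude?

ISA temperature at 6000 ft = 15 − 2 × (6000/1000) = 3°C.
ISA deviation = 2 − 3 = -1°C.
Density altitude = 6000 + 120 × (-1) = 6000 + (-120) = 5880 ft.

5880 ft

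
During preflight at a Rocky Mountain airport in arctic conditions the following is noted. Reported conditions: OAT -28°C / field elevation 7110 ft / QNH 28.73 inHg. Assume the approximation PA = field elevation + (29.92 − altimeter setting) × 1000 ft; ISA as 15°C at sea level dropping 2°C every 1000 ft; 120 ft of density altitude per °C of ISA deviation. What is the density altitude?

Pressure altitude = 7110 + (29.92 − 28.73) × 1000 = 7110 + (+1190) = 8300 ft.
ISA temperature at 8300 ft = 15 − 2 × (8300/1000) = -1.6°C.
ISA deviation = -28 − (-1.6) = -26.4°C.
Density altitude = 8300 + 120 × (-26.4) = 5132 ft.

5132 ft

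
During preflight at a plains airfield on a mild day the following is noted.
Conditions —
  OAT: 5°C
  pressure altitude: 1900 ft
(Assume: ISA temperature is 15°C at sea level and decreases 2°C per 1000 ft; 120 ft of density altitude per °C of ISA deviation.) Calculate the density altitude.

ISA temperature at 1900 ft = 15 − 2 × (1900/1000) = 11.2°C.
ISA deviation = 5 − 11.2 = -6.2°C.
Density altitude = 1900 + 120 × (-6.2) = 1900 + (-744) = 1156 ft.

1156 ft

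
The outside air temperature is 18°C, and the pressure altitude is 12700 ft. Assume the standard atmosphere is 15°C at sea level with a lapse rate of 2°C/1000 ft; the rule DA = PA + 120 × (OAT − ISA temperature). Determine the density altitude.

16108 ft

ISA temperature at 12700 ft = 15 − 2 × (12700/1000) = -10.4°C.
ISA deviation = 18 − (-10.4) = +28.4°C.
Density altitude = 12700 + 120 × (28.4) = 12700 + (+3408) = 16108 ft.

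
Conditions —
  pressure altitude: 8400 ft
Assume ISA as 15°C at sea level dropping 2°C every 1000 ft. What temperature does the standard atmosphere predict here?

ISA temperature = 15 − 2 × (8400/1000) = 15 − 16.8 = -1.8°C.

-1.8°C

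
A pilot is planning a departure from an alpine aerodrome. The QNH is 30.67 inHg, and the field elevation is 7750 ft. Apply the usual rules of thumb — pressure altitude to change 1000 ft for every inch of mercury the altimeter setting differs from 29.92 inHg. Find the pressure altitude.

7000 ft

Pressure correction = (29.92 − 30.67) × 1000 = -750 ft.
Pressure altitude = 7750 + (-750) = 7000 ft.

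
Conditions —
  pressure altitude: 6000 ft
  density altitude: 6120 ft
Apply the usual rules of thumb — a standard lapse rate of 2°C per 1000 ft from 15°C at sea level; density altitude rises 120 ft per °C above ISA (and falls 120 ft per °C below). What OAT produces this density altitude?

Density altitude − pressure altitude = 6120 − 6000 = +120 ft.
At 120 ft/°C that is an ISA deviation of 120/120 = +1°C.
ISA temperature at 6000 ft = 15 − 2 × (6000/1000) = 3°C.
OAT = ISA + deviation = 3 + (+1) = 4°C.

4°C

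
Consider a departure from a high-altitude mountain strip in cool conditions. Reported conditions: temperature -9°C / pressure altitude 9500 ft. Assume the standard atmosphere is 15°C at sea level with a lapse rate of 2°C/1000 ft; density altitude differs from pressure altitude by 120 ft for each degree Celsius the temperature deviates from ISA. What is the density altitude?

8900 ft

ISA temperature at 9500 ft = 15 − 2 × (9500/1000) = -4°C.
ISA deviation = -9 − (-4) = -5°C.
Density altitude = 9500 + 120 × (-5) = 9500 + (-600) = 8900 ft.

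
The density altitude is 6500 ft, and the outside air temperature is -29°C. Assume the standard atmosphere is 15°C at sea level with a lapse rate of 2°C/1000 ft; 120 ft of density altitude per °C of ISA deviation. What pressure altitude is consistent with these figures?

DA = PA + 120 × (OAT − (15 − 2·PA/1000)) = PA + 120·OAT − 1800 + 0.24·PA = 1.24·PA + 120·OAT − 1800.
So 1.24·PA = 6500 − 120 × (-29) + 1800 = 11780.
PA = 11780 / 1.24 = 9500 ft.

9500 ft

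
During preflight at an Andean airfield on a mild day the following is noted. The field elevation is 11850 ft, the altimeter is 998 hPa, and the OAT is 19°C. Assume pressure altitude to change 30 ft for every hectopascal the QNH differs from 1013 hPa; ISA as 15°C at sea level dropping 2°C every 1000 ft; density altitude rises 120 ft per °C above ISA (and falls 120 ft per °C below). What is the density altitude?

15732 ft

Pressure altitude = 11850 + (1013 − 998) × 30 = 11850 + (+450) = 12300 ft.
ISA temperature at 12300 ft = 15 − 2 × (12300/1000) = -9.6°C.
ISA deviation = 19 − (-9.6) = +28.6°C.
Density altitude = 12300 + 120 × (28.6) = 15732 ft.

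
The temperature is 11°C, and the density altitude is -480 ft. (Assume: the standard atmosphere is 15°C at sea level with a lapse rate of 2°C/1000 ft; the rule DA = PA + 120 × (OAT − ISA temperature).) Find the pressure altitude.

0 ft

DA = PA + 120 × (OAT − (15 − 2·PA/1000)) = PA + 120·OAT − 1800 + 0.24·PA = 1.24·PA + 120·OAT − 1800.
So 1.24·PA = -480 − 120 × 11 + 1800 = 0.
PA = 0 / 1.24 = 0 ft.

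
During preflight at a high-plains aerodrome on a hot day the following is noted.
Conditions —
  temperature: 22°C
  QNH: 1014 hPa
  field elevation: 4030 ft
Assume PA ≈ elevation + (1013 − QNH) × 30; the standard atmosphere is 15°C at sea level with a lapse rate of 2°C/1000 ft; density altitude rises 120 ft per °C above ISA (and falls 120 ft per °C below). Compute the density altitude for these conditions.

5800 ft

Pressure altitude = 4030 + (1013 − 1014) × 30 = 4030 + (-30) = 4000 ft.
ISA temperature at 4000 ft = 15 − 2 × (4000/1000) = 7°C.
ISA deviation = 22 − 7 = +15°C.
Density altitude = 4000 + 120 × (15) = 5800 ft.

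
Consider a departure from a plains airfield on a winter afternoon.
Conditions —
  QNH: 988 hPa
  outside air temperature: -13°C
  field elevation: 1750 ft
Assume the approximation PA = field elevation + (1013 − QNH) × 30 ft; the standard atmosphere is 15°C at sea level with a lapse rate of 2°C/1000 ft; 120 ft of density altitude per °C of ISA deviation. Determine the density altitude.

-260 ft

Pressure altitude = 1750 + (1013 − 988) × 30 = 1750 + (+750) = 2500 ft.
ISA temperature at 2500 ft = 15 − 2 × (2500/1000) = 10°C.
ISA deviation = -13 − 10 = -23°C.
Density altitude = 2500 + 120 × (-23) = -260 ft.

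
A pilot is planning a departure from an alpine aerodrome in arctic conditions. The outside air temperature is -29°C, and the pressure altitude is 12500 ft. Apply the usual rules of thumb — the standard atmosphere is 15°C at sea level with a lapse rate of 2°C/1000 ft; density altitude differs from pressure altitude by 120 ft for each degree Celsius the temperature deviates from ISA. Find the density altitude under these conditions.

ISA temperature at 12500 ft = 15 − 2 × (12500/1000) = -10°C.
ISA deviation = -29 − (-10) = -19°C.
Density altitude = 12500 + 120 × (-19) = 12500 + (-2280) = 10220 ft.

10220 ft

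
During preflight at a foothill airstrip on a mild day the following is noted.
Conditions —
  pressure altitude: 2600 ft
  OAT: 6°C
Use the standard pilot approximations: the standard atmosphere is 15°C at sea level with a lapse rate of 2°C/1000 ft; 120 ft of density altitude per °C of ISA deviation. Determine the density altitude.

ISA temperature at 2600 ft = 15 − 2 × (2600/1000) = 9.8°C.
ISA deviation = 6 − 9.8 = -3.8°C.
Density altitude = 2600 + 120 × (-3.8) = 2600 + (-456) = 2144 ft.

2144 ft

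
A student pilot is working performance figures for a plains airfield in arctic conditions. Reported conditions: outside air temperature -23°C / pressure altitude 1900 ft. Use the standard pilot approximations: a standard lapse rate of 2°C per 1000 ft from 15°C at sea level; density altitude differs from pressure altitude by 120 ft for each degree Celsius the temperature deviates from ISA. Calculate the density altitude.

-2204 ft

ISA temperature at 1900 ft = 15 − 2 × (1900/1000) = 11.2°C.
ISA deviation = -23 − 11.2 = -34.2°C.
Density altitude = 1900 + 120 × (-34.2) = 1900 + (-4104) = -2204 ft.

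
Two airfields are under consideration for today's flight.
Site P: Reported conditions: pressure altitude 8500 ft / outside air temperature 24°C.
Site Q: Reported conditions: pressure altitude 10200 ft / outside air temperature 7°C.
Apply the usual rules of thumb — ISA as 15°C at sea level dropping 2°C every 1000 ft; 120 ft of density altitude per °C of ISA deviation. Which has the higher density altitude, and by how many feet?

Site P: ISA temp = -2°C, deviation +26°C, DA = 8500 + 120 × 26 = 11620 ft.
Site Q: ISA temp = -5.4°C, deviation +12.4°C, DA = 10200 + 120 × 12.4 = 11688 ft.
Site Q is higher by 11688 − 11620 = 68 ft.

Site Q by 68 ft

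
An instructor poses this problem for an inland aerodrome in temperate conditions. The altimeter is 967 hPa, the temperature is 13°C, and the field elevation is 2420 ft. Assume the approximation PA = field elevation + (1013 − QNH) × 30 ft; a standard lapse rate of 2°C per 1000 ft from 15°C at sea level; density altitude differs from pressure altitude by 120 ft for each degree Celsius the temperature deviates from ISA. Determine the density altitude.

Pressure altitude = 2420 + (1013 − 967) × 30 = 2420 + (+1380) = 3800 ft.
ISA temperature at 3800 ft = 15 − 2 × (3800/1000) = 7.4°C.
ISA deviation = 13 − 7.4 = +5.6°C.
Density altitude = 3800 + 120 × (5.6) = 4472 ft.

4472 ft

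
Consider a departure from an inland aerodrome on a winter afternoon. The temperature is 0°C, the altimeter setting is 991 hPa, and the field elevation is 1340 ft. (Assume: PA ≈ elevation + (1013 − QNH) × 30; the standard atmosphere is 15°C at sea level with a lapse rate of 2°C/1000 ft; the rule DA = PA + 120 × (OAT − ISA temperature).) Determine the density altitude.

680 ft

Pressure altitude = 1340 + (1013 − 991) × 30 = 1340 + (+660) = 2000 ft.
ISA temperature at 2000 ft = 15 − 2 × (2000/1000) = 11°C.
ISA deviation = 0 − 11 = -11°C.
Density altitude = 2000 + 120 × (-11) = 680 ft.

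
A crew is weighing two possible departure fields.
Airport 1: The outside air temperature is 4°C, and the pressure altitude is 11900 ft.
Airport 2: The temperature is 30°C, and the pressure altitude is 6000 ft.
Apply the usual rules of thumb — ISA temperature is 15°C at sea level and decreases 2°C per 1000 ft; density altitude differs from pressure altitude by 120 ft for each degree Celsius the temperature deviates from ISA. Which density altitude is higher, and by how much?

Airport 1 by 4196 ft

Airport 1: ISA temp = -8.8°C, deviation +12.8°C, DA = 11900 + 120 × 12.8 = 13436 ft.
Airport 2: ISA temp = 3°C, deviation +27°C, DA = 6000 + 120 × 27 = 9240 ft.
Airport 1 is higher by 13436 − 9240 = 4196 ft.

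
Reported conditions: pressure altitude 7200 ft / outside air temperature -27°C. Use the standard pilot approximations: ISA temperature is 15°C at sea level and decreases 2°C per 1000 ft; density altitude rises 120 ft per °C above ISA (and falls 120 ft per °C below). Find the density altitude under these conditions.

3888 ft

ISA temperature at 7200 ft = 15 − 2 × (7200/1000) = 0.6°C.
ISA deviation = -27 − 0.6 = -27.6°C.
Density altitude = 7200 + 120 × (-27.6) = 7200 + (-3312) = 3888 ft.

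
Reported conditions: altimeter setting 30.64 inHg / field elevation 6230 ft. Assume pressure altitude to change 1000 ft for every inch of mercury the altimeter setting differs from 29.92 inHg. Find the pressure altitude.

Pressure correction = (29.92 − 30.64) × 1000 = -720 ft.
Pressure altitude = 6230 + (-720) = 5510 ft.

5510 ft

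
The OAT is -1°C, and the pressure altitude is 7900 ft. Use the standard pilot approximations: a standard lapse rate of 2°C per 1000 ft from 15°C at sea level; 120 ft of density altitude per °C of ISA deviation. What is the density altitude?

ISA temperature at 7900 ft = 15 − 2 × (7900/1000) = -0.8°C.
ISA deviation = -1 − (-0.8) = -0.2°C.
Density altitude = 7900 + 120 × (-0.2) = 7900 + (-24) = 7876 ft.

7876 ft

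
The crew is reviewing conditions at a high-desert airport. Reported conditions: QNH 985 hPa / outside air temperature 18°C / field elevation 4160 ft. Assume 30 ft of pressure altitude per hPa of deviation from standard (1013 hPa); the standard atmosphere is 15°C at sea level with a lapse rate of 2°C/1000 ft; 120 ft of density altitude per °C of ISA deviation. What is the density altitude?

6560 ft

Pressure altitude = 4160 + (1013 − 985) × 30 = 4160 + (+840) = 5000 ft.
ISA temperature at 5000 ft = 15 − 2 × (5000/1000) = 5°C.
ISA deviation = 18 − 5 = +13°C.
Density altitude = 5000 + 120 × (13) = 6560 ft.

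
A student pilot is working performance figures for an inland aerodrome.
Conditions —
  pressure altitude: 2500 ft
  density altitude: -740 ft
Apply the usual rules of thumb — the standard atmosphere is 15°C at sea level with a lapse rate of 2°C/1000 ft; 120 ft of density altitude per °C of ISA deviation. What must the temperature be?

Density altitude − pressure altitude = -740 − 2500 = -3240 ft.
At 120 ft/°C that is an ISA deviation of -3240/120 = -27°C.
ISA temperature at 2500 ft = 15 − 2 × (2500/1000) = 10°C.
OAT = ISA + deviation = 10 + (-27) = -17°C.

-17°C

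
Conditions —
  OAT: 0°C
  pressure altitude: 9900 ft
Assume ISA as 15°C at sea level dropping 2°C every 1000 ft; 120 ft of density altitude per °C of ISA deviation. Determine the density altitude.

ISA temperature at 9900 ft = 15 − 2 × (9900/1000) = -4.8°C.
ISA deviation = 0 − (-4.8) = +4.8°C.
Density altitude = 9900 + 120 × (4.8) = 9900 + (+576) = 10476 ft.

10476 ft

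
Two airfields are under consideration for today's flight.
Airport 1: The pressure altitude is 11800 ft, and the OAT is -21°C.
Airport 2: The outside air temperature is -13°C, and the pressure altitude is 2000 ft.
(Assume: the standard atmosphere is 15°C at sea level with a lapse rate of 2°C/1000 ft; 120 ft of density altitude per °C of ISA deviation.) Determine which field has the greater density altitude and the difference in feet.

Airport 1: ISA temp = -8.6°C, deviation -12.4°C, DA = 11800 + 120 × (-12.4) = 10312 ft.
Airport 2: ISA temp = 11°C, deviation -24°C, DA = 2000 + 120 × (-24) = -880 ft.
Airport 1 is higher by 10312 − (-880) = 11192 ft.

Airport 1 by 11192 ft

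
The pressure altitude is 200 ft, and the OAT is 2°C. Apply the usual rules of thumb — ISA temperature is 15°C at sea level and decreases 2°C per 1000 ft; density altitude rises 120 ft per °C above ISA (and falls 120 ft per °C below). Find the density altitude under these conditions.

-1312 ft

ISA temperature at 200 ft = 15 − 2 × (200/1000) = 14.6°C.
ISA deviation = 2 − 14.6 = -12.6°C.
Density altitude = 200 + 120 × (-12.6) = 200 + (-1512) = -1312 ft.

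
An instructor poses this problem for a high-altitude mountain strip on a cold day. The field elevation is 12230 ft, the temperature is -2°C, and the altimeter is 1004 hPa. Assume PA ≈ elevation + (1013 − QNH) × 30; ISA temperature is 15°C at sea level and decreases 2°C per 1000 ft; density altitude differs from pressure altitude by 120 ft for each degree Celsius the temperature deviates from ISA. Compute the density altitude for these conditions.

Pressure altitude = 12230 + (1013 − 1004) × 30 = 12230 + (+270) = 12500 ft.
ISA temperature at 12500 ft = 15 − 2 × (12500/1000) = -10°C.
ISA deviation = -2 − (-10) = +8°C.
Density altitude = 12500 + 120 × (8) = 13460 ft.

13460 ft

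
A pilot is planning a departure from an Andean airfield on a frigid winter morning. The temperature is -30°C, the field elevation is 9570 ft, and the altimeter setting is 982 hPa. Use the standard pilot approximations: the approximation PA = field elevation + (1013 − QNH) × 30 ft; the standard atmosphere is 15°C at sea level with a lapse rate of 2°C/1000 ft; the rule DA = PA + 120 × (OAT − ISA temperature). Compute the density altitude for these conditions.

Pressure altitude = 9570 + (1013 − 982) × 30 = 9570 + (+930) = 10500 ft.
ISA temperature at 10500 ft = 15 − 2 × (10500/1000) = -6°C.
ISA deviation = -30 − (-6) = -24°C.
Density altitude = 10500 + 120 × (-24) = 7620 ft.

7620 ft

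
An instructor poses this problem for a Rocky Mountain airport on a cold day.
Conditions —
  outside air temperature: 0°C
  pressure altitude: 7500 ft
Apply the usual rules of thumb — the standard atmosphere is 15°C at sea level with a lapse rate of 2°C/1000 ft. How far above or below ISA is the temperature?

ISA temperature at 7500 ft = 15 − 2 × (7500/1000) = 0°C.
Deviation = OAT − ISA = 0 − 0 = 0°C.

ISA0°C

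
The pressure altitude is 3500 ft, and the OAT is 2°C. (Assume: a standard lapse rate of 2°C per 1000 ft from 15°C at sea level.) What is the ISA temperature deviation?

ISA temperature at 3500 ft = 15 − 2 × (3500/1000) = 8°C.
Deviation = OAT − ISA = 2 − 8 = -6°C.

ISA-6°C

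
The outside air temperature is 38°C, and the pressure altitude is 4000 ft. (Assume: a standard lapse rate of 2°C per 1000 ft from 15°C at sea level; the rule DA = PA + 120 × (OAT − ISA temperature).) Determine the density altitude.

ISA temperature at 4000 ft = 15 − 2 × (4000/1000) = 7°C.
ISA deviation = 38 − 7 = +31°C.
Density altitude = 4000 + 120 × (31) = 4000 + (+3720) = 7720 ft.

7720 ft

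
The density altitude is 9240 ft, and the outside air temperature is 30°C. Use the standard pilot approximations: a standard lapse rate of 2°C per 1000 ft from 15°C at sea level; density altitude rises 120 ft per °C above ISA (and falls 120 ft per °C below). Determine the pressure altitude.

6000 ft

DA = PA + 120 × (OAT − (15 − 2·PA/1000)) = PA + 120·OAT − 1800 + 0.24·PA = 1.24·PA + 120·OAT − 1800.
So 1.24·PA = 9240 − 120 × 30 + 1800 = 7440.
PA = 7440 / 1.24 = 6000 ft.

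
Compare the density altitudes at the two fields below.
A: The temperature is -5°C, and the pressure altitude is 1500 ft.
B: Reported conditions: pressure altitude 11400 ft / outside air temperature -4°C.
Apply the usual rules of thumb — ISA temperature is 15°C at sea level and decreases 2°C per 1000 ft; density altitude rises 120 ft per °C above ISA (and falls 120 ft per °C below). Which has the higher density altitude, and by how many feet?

B by 12396 ft

A: ISA temp = 12°C, deviation -17°C, DA = 1500 + 120 × (-17) = -540 ft.
B: ISA temp = -7.8°C, deviation +3.8°C, DA = 11400 + 120 × 3.8 = 11856 ft.
B is higher by 11856 − (-540) = 12396 ft.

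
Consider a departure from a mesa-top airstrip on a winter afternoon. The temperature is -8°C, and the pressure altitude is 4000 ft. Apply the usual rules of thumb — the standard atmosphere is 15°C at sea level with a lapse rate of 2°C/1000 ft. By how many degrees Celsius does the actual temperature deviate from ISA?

ISA temperature at 4000 ft = 15 − 2 × (4000/1000) = 7°C.
Deviation = OAT − ISA = -8 − 7 = -15°C.

ISA-15°C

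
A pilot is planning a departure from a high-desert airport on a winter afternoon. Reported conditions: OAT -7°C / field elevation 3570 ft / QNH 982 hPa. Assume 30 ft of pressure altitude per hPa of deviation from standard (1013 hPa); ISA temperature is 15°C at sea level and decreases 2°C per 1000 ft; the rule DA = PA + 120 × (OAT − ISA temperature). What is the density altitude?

2940 ft

Pressure altitude = 3570 + (1013 − 982) × 30 = 3570 + (+930) = 4500 ft.
ISA temperature at 4500 ft = 15 − 2 × (4500/1000) = 6°C.
ISA deviation = -7 − 6 = -13°C.
Density altitude = 4500 + 120 × (-13) = 2940 ft.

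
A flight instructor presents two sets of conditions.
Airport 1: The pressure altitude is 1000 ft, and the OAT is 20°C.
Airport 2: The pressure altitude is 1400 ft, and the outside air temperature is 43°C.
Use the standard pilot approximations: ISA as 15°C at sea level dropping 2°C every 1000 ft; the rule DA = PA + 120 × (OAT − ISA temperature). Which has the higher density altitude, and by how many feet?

Airport 2 by 3256 ft

Airport 1: ISA temp = 13°C, deviation +7°C, DA = 1000 + 120 × 7 = 1840 ft.
Airport 2: ISA temp = 12.2°C, deviation +30.8°C, DA = 1400 + 120 × 30.8 = 5096 ft.
Airport 2 is higher by 5096 − 1840 = 3256 ft.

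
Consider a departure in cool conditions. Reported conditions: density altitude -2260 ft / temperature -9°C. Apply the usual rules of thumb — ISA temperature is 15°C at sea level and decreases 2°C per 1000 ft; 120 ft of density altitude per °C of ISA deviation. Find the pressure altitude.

DA = PA + 120 × (OAT − (15 − 2·PA/1000)) = PA + 120·OAT − 1800 + 0.24·PA = 1.24·PA + 120·OAT − 1800.
So 1.24·PA = -2260 − 120 × (-9) + 1800 = 620.
PA = 620 / 1.24 = 500 ft.

500 ft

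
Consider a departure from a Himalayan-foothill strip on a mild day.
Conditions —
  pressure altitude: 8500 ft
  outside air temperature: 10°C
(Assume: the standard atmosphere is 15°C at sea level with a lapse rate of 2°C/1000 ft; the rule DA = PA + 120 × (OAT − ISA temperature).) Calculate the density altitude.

9940 ft

ISA temperature at 8500 ft = 15 − 2 × (8500/1000) = -2°C.
ISA deviation = 10 − (-2) = +12°C.
Density altitude = 8500 + 120 × (12) = 8500 + (+1440) = 9940 ft.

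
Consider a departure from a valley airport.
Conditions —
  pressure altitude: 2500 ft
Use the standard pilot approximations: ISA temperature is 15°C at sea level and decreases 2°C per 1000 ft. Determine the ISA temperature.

10°C

ISA temperature = 15 − 2 × (2500/1000) = 15 − 5 = 10°C.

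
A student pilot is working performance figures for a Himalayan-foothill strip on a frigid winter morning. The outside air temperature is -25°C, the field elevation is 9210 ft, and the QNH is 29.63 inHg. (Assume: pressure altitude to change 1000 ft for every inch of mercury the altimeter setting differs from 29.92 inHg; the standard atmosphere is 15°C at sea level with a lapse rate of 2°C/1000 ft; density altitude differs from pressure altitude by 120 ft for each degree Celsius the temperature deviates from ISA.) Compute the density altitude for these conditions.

6980 ft

Pressure altitude = 9210 + (29.92 − 29.63) × 1000 = 9210 + (+290) = 9500 ft.
ISA temperature at 9500 ft = 15 − 2 × (9500/1000) = -4°C.
ISA deviation = -25 − (-4) = -21°C.
Density altitude = 9500 + 120 × (-21) = 6980 ft.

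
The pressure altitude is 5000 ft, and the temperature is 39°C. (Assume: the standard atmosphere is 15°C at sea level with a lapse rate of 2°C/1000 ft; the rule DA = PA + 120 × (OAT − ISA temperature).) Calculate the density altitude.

9080 ft

ISA temperature at 5000 ft = 15 − 2 × (5000/1000) = 5°C.
ISA deviation = 39 − 5 = +34°C.
Density altitude = 5000 + 120 × (34) = 5000 + (+4080) = 9080 ft.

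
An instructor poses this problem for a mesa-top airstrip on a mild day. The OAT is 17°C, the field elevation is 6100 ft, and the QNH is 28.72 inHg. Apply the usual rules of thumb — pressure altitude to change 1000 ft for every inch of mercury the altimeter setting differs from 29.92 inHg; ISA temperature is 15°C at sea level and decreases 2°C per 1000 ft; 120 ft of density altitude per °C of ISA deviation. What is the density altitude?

9292 ft

Pressure altitude = 6100 + (29.92 − 28.72) × 1000 = 6100 + (+1200) = 7300 ft.
ISA temperature at 7300 ft = 15 − 2 × (7300/1000) = 0.4°C.
ISA deviation = 17 − 0.4 = +16.6°C.
Density altitude = 7300 + 120 × (16.6) = 9292 ft.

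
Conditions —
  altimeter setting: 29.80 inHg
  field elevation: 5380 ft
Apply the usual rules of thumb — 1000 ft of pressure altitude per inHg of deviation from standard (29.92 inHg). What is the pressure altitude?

5500 ft

Pressure correction = (29.92 − 29.80) × 1000 = +120 ft.
Pressure altitude = 5380 + (+120) = 5500 ft.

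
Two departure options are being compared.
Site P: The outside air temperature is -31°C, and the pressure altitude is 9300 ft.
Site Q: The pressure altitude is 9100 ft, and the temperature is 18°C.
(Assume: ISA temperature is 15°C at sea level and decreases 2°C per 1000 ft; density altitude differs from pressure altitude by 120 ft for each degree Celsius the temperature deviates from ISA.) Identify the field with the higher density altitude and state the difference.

Site Q by 5632 ft

Site P: ISA temp = -3.6°C, deviation -27.4°C, DA = 9300 + 120 × (-27.4) = 6012 ft.
Site Q: ISA temp = -3.2°C, deviation +21.2°C, DA = 9100 + 120 × 21.2 = 11644 ft.
Site Q is higher by 11644 − 6012 = 5632 ft.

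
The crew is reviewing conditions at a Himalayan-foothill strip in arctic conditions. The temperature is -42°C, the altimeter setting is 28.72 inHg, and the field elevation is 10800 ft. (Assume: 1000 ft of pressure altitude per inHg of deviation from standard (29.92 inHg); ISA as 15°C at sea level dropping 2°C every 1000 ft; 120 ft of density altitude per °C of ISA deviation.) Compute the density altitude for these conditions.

8040 ft

Pressure altitude = 10800 + (29.92 − 28.72) × 1000 = 10800 + (+1200) = 12000 ft.
ISA temperature at 12000 ft = 15 − 2 × (12000/1000) = -9°C.
ISA deviation = -42 − (-9) = -33°C.
Density altitude = 12000 + 120 × (-33) = 8040 ft.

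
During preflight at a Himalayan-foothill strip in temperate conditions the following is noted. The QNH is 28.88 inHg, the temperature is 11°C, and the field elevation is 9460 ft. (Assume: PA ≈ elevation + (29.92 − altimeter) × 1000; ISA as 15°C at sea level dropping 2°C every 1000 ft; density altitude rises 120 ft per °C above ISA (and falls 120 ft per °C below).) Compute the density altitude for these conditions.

Pressure altitude = 9460 + (29.92 − 28.88) × 1000 = 9460 + (+1040) = 10500 ft.
ISA temperature at 10500 ft = 15 − 2 × (10500/1000) = -6°C.
ISA deviation = 11 − (-6) = +17°C.
Density altitude = 10500 + 120 × (17) = 12540 ft.

12540 ft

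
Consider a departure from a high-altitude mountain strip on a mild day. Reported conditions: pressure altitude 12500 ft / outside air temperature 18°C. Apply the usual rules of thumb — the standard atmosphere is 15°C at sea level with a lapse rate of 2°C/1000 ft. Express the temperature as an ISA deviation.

ISA+28°C

ISA temperature at 12500 ft = 15 − 2 × (12500/1000) = -10°C.
Deviation = OAT − ISA = 18 − (-10) = +28°C.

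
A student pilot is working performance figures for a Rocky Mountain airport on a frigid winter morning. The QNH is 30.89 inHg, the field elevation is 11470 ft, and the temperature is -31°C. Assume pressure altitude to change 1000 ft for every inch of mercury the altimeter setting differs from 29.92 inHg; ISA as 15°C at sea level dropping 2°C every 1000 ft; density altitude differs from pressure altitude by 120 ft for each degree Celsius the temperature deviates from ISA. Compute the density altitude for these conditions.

Pressure altitude = 11470 + (29.92 − 30.89) × 1000 = 11470 + (-970) = 10500 ft.
ISA temperature at 10500 ft = 15 − 2 × (10500/1000) = -6°C.
ISA deviation = -31 − (-6) = -25°C.
Density altitude = 10500 + 120 × (-25) = 7500 ft.

7500 ft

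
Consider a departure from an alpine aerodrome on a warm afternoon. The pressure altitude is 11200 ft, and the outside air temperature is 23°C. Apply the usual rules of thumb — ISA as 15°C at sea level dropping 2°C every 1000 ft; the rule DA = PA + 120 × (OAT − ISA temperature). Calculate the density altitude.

ISA temperature at 11200 ft = 15 − 2 × (11200/1000) = -7.4°C.
ISA deviation = 23 − (-7.4) = +30.4°C.
Density altitude = 11200 + 120 × (30.4) = 11200 + (+3648) = 14848 ft.

14848 ft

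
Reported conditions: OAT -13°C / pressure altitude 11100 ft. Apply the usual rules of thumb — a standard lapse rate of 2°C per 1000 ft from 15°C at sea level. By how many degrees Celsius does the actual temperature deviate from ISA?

ISA temperature at 11100 ft = 15 − 2 × (11100/1000) = -7.2°C.
Deviation = OAT − ISA = -13 − (-7.2) = -5.8°C.

ISA-5.8°C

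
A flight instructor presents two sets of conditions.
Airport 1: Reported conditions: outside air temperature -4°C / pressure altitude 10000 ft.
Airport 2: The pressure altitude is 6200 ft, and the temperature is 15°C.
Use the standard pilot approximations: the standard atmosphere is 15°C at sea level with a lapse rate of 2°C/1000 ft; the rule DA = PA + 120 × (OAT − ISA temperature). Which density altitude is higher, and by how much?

Airport 1: ISA temp = -5°C, deviation +1°C, DA = 10000 + 120 × 1 = 10120 ft.
Airport 2: ISA temp = 2.6°C, deviation +12.4°C, DA = 6200 + 120 × 12.4 = 7688 ft.
Airport 1 is higher by 10120 − 7688 = 2432 ft.

Airport 1 by 2432 ft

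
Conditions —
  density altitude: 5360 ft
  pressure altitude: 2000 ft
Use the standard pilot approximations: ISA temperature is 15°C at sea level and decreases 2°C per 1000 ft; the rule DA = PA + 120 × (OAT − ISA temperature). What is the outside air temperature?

Density altitude − pressure altitude = 5360 − 2000 = +3360 ft.
At 120 ft/°C that is an ISA deviation of 3360/120 = +28°C.
ISA temperature at 2000 ft = 15 − 2 × (2000/1000) = 11°C.
OAT = ISA + deviation = 11 + (+28) = 39°C.

39°C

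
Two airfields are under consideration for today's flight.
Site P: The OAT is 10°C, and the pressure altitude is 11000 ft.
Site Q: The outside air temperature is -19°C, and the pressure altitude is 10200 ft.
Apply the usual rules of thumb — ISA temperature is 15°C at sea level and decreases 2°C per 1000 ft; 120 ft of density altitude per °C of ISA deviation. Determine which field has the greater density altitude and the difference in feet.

Site P: ISA temp = -7°C, deviation +17°C, DA = 11000 + 120 × 17 = 13040 ft.
Site Q: ISA temp = -5.4°C, deviation -13.6°C, DA = 10200 + 120 × (-13.6) = 8568 ft.
Site P is higher by 13040 − 8568 = 4472 ft.

Site P by 4472 ft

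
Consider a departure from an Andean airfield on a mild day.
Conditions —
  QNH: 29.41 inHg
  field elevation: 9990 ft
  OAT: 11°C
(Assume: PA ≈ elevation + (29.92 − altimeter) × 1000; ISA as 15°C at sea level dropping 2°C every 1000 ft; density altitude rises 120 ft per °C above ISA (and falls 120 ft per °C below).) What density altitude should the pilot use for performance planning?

12540 ft

Pressure altitude = 9990 + (29.92 − 29.41) × 1000 = 9990 + (+510) = 10500 ft.
ISA temperature at 10500 ft = 15 − 2 × (10500/1000) = -6°C.
ISA deviation = 11 − (-6) = +17°C.
Density altitude = 10500 + 120 × (17) = 12540 ft.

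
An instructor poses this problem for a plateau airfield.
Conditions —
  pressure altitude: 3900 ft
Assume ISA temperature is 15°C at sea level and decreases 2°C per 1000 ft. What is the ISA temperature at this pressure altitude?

ISA temperature = 15 − 2 × (3900/1000) = 15 − 7.8 = 7.2°C.

7.2°C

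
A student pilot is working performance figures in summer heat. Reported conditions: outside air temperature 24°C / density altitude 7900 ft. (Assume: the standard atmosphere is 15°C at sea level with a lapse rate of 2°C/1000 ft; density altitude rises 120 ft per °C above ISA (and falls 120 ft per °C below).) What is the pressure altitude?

5500 ft

DA = PA + 120 × (OAT − (15 − 2·PA/1000)) = PA + 120·OAT − 1800 + 0.24·PA = 1.24·PA + 120·OAT − 1800.
So 1.24·PA = 7900 − 120 × 24 + 1800 = 6820.
PA = 6820 / 1.24 = 5500 ft.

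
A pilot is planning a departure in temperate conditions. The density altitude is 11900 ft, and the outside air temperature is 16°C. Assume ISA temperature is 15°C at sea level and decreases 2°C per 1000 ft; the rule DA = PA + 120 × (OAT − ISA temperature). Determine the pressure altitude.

DA = PA + 120 × (OAT − (15 − 2·PA/1000)) = PA + 120·OAT − 1800 + 0.24·PA = 1.24·PA + 120·OAT − 1800.
So 1.24·PA = 11900 − 120 × 16 + 1800 = 11780.
PA = 11780 / 1.24 = 9500 ft.

9500 ft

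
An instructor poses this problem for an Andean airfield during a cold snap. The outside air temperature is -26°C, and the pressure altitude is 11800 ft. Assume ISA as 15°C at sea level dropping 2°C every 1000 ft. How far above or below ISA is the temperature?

ISA-17.4°C

ISA temperature at 11800 ft = 15 − 2 × (11800/1000) = -8.6°C.
Deviation = OAT − ISA = -26 − (-8.6) = -17.4°C.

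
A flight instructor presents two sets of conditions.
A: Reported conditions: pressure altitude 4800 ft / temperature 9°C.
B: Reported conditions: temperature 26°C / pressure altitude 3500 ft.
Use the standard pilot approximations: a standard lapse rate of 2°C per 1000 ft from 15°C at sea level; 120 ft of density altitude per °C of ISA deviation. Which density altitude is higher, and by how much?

B by 428 ft

A: ISA temp = 5.4°C, deviation +3.6°C, DA = 4800 + 120 × 3.6 = 5232 ft.
B: ISA temp = 8°C, deviation +18°C, DA = 3500 + 120 × 18 = 5660 ft.
B is higher by 5660 − 5232 = 428 ft.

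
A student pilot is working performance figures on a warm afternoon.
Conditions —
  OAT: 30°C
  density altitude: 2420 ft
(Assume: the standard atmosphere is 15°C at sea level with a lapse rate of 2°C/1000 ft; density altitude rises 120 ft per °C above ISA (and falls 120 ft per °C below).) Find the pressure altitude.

DA = PA + 120 × (OAT − (15 − 2·PA/1000)) = PA + 120·OAT − 1800 + 0.24·PA = 1.24·PA + 120·OAT − 1800.
So 1.24·PA = 2420 − 120 × 30 + 1800 = 620.
PA = 620 / 1.24 = 500 ft.

500 ft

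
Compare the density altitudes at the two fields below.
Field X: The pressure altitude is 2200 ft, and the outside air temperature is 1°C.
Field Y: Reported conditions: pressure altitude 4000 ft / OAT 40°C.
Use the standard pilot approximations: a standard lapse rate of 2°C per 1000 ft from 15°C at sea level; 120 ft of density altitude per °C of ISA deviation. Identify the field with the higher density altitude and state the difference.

Field Y by 6912 ft

Field X: ISA temp = 10.6°C, deviation -9.6°C, DA = 2200 + 120 × (-9.6) = 1048 ft.
Field Y: ISA temp = 7°C, deviation +33°C, DA = 4000 + 120 × 33 = 7960 ft.
Field Y is higher by 7960 − 1048 = 6912 ft.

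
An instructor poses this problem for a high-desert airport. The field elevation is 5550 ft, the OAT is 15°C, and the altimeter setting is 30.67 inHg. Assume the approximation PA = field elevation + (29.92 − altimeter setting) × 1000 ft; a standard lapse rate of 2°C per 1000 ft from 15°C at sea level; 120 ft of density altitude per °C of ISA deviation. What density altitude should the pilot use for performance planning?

Pressure altitude = 5550 + (29.92 − 30.67) × 1000 = 5550 + (-750) = 4800 ft.
ISA temperature at 4800 ft = 15 − 2 × (4800/1000) = 5.4°C.
ISA deviation = 15 − 5.4 = +9.6°C.
Density altitude = 4800 + 120 × (9.6) = 5952 ft.

5952 ft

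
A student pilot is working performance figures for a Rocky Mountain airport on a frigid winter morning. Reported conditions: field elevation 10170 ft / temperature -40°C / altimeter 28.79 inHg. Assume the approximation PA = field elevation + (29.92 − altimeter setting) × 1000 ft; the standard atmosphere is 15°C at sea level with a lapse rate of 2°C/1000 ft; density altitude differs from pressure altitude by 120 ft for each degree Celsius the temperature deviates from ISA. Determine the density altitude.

Pressure altitude = 10170 + (29.92 − 28.79) × 1000 = 10170 + (+1130) = 11300 ft.
ISA temperature at 11300 ft = 15 − 2 × (11300/1000) = -7.6°C.
ISA deviation = -40 − (-7.6) = -32.4°C.
Density altitude = 11300 + 120 × (-32.4) = 7412 ft.

7412 ft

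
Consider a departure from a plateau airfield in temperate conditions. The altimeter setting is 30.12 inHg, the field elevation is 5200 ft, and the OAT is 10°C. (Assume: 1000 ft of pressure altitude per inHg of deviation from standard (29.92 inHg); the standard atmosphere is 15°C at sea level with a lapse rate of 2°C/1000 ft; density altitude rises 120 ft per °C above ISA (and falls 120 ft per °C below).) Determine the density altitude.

Pressure altitude = 5200 + (29.92 − 30.12) × 1000 = 5200 + (-200) = 5000 ft.
ISA temperature at 5000 ft = 15 − 2 × (5000/1000) = 5°C.
ISA deviation = 10 − 5 = +5°C.
Density altitude = 5000 + 120 × (5) = 5600 ft.

5600 ft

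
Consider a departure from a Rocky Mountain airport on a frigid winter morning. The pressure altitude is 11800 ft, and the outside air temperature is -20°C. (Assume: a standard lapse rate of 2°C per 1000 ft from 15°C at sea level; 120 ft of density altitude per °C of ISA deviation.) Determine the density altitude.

10432 ft

ISA temperature at 11800 ft = 15 − 2 × (11800/1000) = -8.6°C.
ISA deviation = -20 − (-8.6) = -11.4°C.
Density altitude = 11800 + 120 × (-11.4) = 11800 + (-1368) = 10432 ft.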